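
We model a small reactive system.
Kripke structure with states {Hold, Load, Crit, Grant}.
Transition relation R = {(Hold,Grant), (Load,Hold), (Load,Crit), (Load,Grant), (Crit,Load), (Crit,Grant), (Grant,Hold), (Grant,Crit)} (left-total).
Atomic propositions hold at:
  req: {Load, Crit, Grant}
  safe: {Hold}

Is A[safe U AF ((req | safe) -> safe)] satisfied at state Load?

Sat(req | safe) = {Hold, Load, Crit, Grant}
Sat((req | safe) -> safe) = {Hold}
AF ((req | safe) -> safe): least fixpoint, start Z0 = {Hold}, add states with every successor in Z. Already a fixed point.
Sat(AF ((req | safe) -> safe)) = {Hold}
A[safe U AF ((req | safe) -> safe)]: least fixpoint, start Z0 = Sat(AF ((req | safe) -> safe)) = {Hold}, add states in Sat(safe) with every successor in Z. Already a fixed point.
Sat(A[safe U AF ((req | safe) -> safe)]) = {Hold}
Load ∉ Sat(A[safe U AF ((req | safe) -> safe)]) = {Hold}, so the formula does not hold at Load.

No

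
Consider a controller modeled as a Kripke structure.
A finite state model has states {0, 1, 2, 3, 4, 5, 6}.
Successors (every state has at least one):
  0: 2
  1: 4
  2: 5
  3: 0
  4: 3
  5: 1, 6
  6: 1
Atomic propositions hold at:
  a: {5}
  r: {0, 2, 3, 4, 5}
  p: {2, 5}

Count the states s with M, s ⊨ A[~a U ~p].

5

Sat(~a) = {0, 1, 2, 3, 4, 6}
Sat(~p) = {0, 1, 3, 4, 6}
A[~a U ~p]: least fixpoint, start Z0 = Sat(~p) = {0, 1, 3, 4, 6}, add states in Sat(~a) with every successor in Z. Already a fixed point.
Sat(A[~a U ~p]) = {0, 1, 3, 4, 6}
|Sat(A[~a U ~p])| = |{0, 1, 3, 4, 6}| = 5.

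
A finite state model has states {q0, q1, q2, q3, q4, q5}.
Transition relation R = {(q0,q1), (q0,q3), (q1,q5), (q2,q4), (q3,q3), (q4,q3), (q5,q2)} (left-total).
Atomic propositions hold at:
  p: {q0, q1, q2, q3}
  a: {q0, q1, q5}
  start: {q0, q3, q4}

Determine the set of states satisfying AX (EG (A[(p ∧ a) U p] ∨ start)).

Sat(p ∧ a) = {q0, q1}
A[(p ∧ a) U p]: least fixpoint, start Z0 = Sat(p) = {q0, q1, q2, q3}, add states in Sat(p ∧ a) with every successor in Z. Already a fixed point.
Sat(A[(p ∧ a) U p]) = {q0, q1, q2, q3}
Sat(A[(p ∧ a) U p] ∨ start) = {q0, q1, q2, q3, q4}
EG (A[(p ∧ a) U p] ∨ start): greatest fixpoint, start Z0 = {q0, q1, q2, q3, q4}, keep only states in Sat with some successor in Z. Z1 = {q0, q2, q3, q4}; fixed.
Sat(EG (A[(p ∧ a) U p] ∨ start)) = {q0, q2, q3, q4}
Sat(AX (EG (A[(p ∧ a) U p] ∨ start))) = {s : every successor in {q0, q2, q3, q4}} = {q2, q3, q4, q5}

{q2, q3, q4, q5}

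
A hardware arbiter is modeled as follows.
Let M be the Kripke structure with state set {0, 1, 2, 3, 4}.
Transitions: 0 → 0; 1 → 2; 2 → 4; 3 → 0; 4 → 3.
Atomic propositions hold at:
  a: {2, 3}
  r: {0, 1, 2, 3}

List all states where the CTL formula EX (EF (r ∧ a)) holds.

Sat(r ∧ a) = {2, 3}
EF (r ∧ a): least fixpoint, start Z0 = {2, 3}, add states with some successor in Z. Z1 = {1, 2, 3, 4}; fixed.
Sat(EF (r ∧ a)) = {1, 2, 3, 4}
Sat(EX (EF (r ∧ a))) = {s : some successor in {1, 2, 3, 4}} = {1, 2, 4}

{1, 2, 4}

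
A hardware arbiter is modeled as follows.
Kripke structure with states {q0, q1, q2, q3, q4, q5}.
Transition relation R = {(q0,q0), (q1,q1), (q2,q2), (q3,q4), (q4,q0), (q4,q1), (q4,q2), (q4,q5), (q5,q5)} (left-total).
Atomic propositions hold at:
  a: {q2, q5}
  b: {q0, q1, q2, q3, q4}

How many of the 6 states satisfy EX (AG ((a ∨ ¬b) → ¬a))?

Sat(¬b) = {q5}
Sat(a ∨ ¬b) = {q2, q5}
Sat(¬a) = {q0, q1, q3, q4}
Sat((a ∨ ¬b) → ¬a) = {q0, q1, q3, q4}
AG ((a ∨ ¬b) → ¬a): greatest fixpoint, start Z0 = {q0, q1, q3, q4}, keep only states in Sat with every successor in Z. Z1 = {q0, q1, q3}; Z2 = {q0, q1}; fixed.
Sat(AG ((a ∨ ¬b) → ¬a)) = {q0, q1}
Sat(EX (AG ((a ∨ ¬b) → ¬a))) = {s : some successor in {q0, q1}} = {q0, q1, q4}
|Sat(EX (AG ((a ∨ ¬b) → ¬a)))| = |{q0, q1, q4}| = 3.

3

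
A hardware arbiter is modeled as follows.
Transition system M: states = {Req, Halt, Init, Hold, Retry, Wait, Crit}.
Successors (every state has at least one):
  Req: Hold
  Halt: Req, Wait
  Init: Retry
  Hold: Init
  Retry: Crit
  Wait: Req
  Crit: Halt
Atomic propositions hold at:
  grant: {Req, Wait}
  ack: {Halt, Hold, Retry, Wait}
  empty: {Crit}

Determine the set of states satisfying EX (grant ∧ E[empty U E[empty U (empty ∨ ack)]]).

Sat(empty ∨ ack) = {Halt, Hold, Retry, Wait, Crit}
E[empty U (empty ∨ ack)]: least fixpoint, start Z0 = Sat((empty ∨ ack)) = {Halt, Hold, Retry, Wait, Crit}, add states in Sat(empty) with some successor in Z. Already a fixed point.
Sat(E[empty U (empty ∨ ack)]) = {Halt, Hold, Retry, Wait, Crit}
E[empty U E[empty U (empty ∨ ack)]]: least fixpoint, start Z0 = Sat(E[empty U (empty ∨ ack)]) = {Halt, Hold, Retry, Wait, Crit}, add states in Sat(empty) with some successor in Z. Already a fixed point.
Sat(E[empty U E[empty U (empty ∨ ack)]]) = {Halt, Hold, Retry, Wait, Crit}
Sat(grant ∧ E[empty U E[empty U (empty ∨ ack)]]) = {Wait}
Sat(EX (grant ∧ E[empty U E[empty U (empty ∨ ack)]])) = {s : some successor in {Wait}} = {Halt}

{Halt}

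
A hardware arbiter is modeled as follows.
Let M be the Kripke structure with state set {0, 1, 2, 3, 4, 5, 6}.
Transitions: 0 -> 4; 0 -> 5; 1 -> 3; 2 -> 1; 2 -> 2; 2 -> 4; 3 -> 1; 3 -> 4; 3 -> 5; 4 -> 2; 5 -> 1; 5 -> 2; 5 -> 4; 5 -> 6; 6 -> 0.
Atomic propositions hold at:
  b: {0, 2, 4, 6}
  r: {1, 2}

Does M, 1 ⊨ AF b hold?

No

AF b: least fixpoint, start Z0 = {0, 2, 4, 6}, add states with every successor in Z. Already a fixed point.
Sat(AF b) = {0, 2, 4, 6}
1 ∉ Sat(AF b) = {0, 2, 4, 6}, so the formula does not hold at 1.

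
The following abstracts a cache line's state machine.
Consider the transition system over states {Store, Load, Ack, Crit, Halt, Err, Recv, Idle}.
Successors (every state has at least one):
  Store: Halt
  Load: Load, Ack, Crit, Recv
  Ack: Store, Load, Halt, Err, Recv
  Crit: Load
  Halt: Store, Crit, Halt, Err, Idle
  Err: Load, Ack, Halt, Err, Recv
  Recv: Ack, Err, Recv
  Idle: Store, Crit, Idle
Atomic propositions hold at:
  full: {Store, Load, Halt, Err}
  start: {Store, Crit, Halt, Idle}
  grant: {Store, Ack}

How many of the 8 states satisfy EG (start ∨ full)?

6

Sat(start ∨ full) = {Store, Load, Crit, Halt, Err, Idle}
EG (start ∨ full): greatest fixpoint, start Z0 = {Store, Load, Crit, Halt, Err, Idle}, keep only states in Sat with some successor in Z. Already a fixed point.
Sat(EG (start ∨ full)) = {Store, Load, Crit, Halt, Err, Idle}
|Sat(EG (start ∨ full))| = |{Store, Load, Crit, Halt, Err, Idle}| = 6.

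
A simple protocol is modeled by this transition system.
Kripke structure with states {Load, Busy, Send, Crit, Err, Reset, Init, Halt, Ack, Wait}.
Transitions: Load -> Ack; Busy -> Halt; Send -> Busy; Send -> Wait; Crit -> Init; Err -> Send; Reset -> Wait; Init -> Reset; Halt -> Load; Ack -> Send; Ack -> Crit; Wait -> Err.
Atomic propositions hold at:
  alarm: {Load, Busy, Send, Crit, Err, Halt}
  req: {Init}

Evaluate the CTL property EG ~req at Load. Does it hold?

Sat(~req) = {Load, Busy, Send, Crit, Err, Reset, Halt, Ack, Wait}
EG ~req: greatest fixpoint, start Z0 = {Load, Busy, Send, Crit, Err, Reset, Halt, Ack, Wait}, keep only states in Sat with some successor in Z. Z1 = {Load, Busy, Send, Err, Reset, Halt, Ack, Wait}; fixed.
Sat(EG ~req) = {Load, Busy, Send, Err, Reset, Halt, Ack, Wait}
Load ∈ Sat(EG ~req) = {Load, Busy, Send, Err, Reset, Halt, Ack, Wait}, so the formula holds at Load.

Yes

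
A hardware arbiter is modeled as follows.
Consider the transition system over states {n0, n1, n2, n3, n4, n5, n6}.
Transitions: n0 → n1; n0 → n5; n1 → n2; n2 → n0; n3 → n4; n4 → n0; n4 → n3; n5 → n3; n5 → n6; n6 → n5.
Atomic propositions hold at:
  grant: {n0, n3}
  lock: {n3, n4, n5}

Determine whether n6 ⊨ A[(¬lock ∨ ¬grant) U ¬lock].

Yes

Sat(¬lock) = {n0, n1, n2, n6}
Sat(¬grant) = {n1, n2, n4, n5, n6}
Sat(¬lock ∨ ¬grant) = {n0, n1, n2, n4, n5, n6}
A[(¬lock ∨ ¬grant) U ¬lock]: least fixpoint, start Z0 = Sat(¬lock) = {n0, n1, n2, n6}, add states in Sat(¬lock ∨ ¬grant) with every successor in Z. Already a fixed point.
Sat(A[(¬lock ∨ ¬grant) U ¬lock]) = {n0, n1, n2, n6}
n6 ∈ Sat(A[(¬lock ∨ ¬grant) U ¬lock]) = {n0, n1, n2, n6}, so the formula holds at n6.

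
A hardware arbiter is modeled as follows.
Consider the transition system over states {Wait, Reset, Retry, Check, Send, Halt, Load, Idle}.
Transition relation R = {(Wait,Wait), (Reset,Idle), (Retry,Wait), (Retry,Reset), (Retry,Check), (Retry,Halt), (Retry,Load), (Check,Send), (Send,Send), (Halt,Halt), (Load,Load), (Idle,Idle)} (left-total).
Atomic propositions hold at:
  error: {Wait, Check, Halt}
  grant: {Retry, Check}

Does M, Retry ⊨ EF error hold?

EF error: least fixpoint, start Z0 = {Wait, Check, Halt}, add states with some successor in Z. Z1 = {Wait, Retry, Check, Halt}; fixed.
Sat(EF error) = {Wait, Retry, Check, Halt}
Retry ∈ Sat(EF error) = {Wait, Retry, Check, Halt}, so the formula holds at Retry.

Yes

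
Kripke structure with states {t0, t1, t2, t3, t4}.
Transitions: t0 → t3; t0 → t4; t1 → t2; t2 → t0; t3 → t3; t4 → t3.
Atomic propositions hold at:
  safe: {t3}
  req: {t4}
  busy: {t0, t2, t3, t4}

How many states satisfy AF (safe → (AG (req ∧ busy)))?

Sat(req ∧ busy) = {t4}
AG (req ∧ busy): greatest fixpoint, start Z0 = {t4}, keep only states in Sat with every successor in Z. Z1 = ∅; fixed.
Sat(AG (req ∧ busy)) = ∅
Sat(safe → (AG (req ∧ busy))) = {t0, t1, t2, t4}
AF (safe → (AG (req ∧ busy))): least fixpoint, start Z0 = {t0, t1, t2, t4}, add states with every successor in Z. Already a fixed point.
Sat(AF (safe → (AG (req ∧ busy)))) = {t0, t1, t2, t4}
|Sat(AF (safe → (AG (req ∧ busy))))| = |{t0, t1, t2, t4}| = 4.

4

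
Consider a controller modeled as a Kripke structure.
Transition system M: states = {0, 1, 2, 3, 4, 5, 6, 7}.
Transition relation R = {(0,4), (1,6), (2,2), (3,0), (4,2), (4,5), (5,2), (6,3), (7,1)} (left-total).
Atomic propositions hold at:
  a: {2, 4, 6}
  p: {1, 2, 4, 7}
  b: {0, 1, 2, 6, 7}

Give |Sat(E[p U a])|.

E[p U a]: least fixpoint, start Z0 = Sat(a) = {2, 4, 6}, add states in Sat(p) with some successor in Z. Z1 = {1, 2, 4, 6}; Z2 = {1, 2, 4, 6, 7}; fixed.
Sat(E[p U a]) = {1, 2, 4, 6, 7}
|Sat(E[p U a])| = |{1, 2, 4, 6, 7}| = 5.

5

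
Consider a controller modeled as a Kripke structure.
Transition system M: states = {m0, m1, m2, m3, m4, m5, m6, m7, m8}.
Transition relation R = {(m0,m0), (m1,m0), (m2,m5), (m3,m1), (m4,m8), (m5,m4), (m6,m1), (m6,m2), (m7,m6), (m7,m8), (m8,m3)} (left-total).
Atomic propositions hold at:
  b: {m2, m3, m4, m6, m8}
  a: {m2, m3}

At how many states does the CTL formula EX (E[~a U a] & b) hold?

Sat(~a) = {m0, m1, m4, m5, m6, m7, m8}
E[~a U a]: least fixpoint, start Z0 = Sat(a) = {m2, m3}, add states in Sat(~a) with some successor in Z. Z1 = {m2, m3, m6, m8}; Z2 = {m2, m3, m4, m6, m7, m8}; Z3 = {m2, m3, m4, m5, m6, m7, m8}; fixed.
Sat(E[~a U a]) = {m2, m3, m4, m5, m6, m7, m8}
Sat(E[~a U a] & b) = {m2, m3, m4, m6, m8}
Sat(EX (E[~a U a] & b)) = {s : some successor in {m2, m3, m4, m6, m8}} = {m4, m5, m6, m7, m8}
|Sat(EX (E[~a U a] & b))| = |{m4, m5, m6, m7, m8}| = 5.

5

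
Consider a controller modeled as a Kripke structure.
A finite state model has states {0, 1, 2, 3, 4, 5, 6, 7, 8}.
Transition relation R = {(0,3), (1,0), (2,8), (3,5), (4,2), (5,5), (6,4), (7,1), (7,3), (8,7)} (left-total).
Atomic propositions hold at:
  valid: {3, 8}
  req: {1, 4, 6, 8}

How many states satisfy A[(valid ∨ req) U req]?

4

Sat(valid ∨ req) = {1, 3, 4, 6, 8}
A[(valid ∨ req) U req]: least fixpoint, start Z0 = Sat(req) = {1, 4, 6, 8}, add states in Sat(valid ∨ req) with every successor in Z. Already a fixed point.
Sat(A[(valid ∨ req) U req]) = {1, 4, 6, 8}
|Sat(A[(valid ∨ req) U req])| = |{1, 4, 6, 8}| = 4.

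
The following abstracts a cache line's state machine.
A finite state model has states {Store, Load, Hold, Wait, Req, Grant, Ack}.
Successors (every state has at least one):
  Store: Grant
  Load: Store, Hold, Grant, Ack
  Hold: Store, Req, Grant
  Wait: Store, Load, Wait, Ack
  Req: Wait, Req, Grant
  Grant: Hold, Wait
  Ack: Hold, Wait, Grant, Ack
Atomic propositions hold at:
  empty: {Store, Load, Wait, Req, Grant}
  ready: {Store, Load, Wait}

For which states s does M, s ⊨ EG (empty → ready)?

{Load, Wait, Ack}

Sat(empty → ready) = {Store, Load, Hold, Wait, Ack}
EG (empty → ready): greatest fixpoint, start Z0 = {Store, Load, Hold, Wait, Ack}, keep only states in Sat with some successor in Z. Z1 = {Load, Hold, Wait, Ack}; Z2 = {Load, Wait, Ack}; fixed.
Sat(EG (empty → ready)) = {Load, Wait, Ack}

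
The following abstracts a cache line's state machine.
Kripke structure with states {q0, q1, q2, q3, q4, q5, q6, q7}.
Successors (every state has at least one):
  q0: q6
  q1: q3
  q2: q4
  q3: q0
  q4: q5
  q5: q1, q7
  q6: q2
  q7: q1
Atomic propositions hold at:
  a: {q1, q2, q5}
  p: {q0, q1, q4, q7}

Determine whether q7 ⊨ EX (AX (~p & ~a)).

Yes

Sat(~p) = {q2, q3, q5, q6}
Sat(~a) = {q0, q3, q4, q6, q7}
Sat(~p & ~a) = {q3, q6}
Sat(AX (~p & ~a)) = {s : every successor in {q3, q6}} = {q0, q1}
Sat(EX (AX (~p & ~a))) = {s : some successor in {q0, q1}} = {q3, q5, q7}
q7 ∈ Sat(EX (AX (~p & ~a))) = {q3, q5, q7}, so the formula holds at q7.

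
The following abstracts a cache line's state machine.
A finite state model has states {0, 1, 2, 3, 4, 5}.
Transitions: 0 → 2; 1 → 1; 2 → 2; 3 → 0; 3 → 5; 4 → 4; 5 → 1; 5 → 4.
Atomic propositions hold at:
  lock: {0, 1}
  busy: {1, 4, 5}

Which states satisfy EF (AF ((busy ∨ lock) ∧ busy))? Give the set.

{1, 3, 4, 5}

Sat(busy ∨ lock) = {0, 1, 4, 5}
Sat((busy ∨ lock) ∧ busy) = {1, 4, 5}
AF ((busy ∨ lock) ∧ busy): least fixpoint, start Z0 = {1, 4, 5}, add states with every successor in Z. Already a fixed point.
Sat(AF ((busy ∨ lock) ∧ busy)) = {1, 4, 5}
EF (AF ((busy ∨ lock) ∧ busy)): least fixpoint, start Z0 = {1, 4, 5}, add states with some successor in Z. Z1 = {1, 3, 4, 5}; fixed.
Sat(EF (AF ((busy ∨ lock) ∧ busy))) = {1, 3, 4, 5}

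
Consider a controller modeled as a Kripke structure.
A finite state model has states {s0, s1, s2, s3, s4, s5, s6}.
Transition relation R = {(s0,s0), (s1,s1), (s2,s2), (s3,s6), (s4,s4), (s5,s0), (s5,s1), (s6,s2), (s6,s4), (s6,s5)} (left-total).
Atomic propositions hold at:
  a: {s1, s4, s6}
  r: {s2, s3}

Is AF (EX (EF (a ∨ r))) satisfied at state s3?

Yes

Sat(a ∨ r) = {s1, s2, s3, s4, s6}
EF (a ∨ r): least fixpoint, start Z0 = {s1, s2, s3, s4, s6}, add states with some successor in Z. Z1 = {s1, s2, s3, s4, s5, s6}; fixed.
Sat(EF (a ∨ r)) = {s1, s2, s3, s4, s5, s6}
Sat(EX (EF (a ∨ r))) = {s : some successor in {s1, s2, s3, s4, s5, s6}} = {s1, s2, s3, s4, s5, s6}
AF (EX (EF (a ∨ r))): least fixpoint, start Z0 = {s1, s2, s3, s4, s5, s6}, add states with every successor in Z. Already a fixed point.
Sat(AF (EX (EF (a ∨ r)))) = {s1, s2, s3, s4, s5, s6}
s3 ∈ Sat(AF (EX (EF (a ∨ r)))) = {s1, s2, s3, s4, s5, s6}, so the formula holds at s3.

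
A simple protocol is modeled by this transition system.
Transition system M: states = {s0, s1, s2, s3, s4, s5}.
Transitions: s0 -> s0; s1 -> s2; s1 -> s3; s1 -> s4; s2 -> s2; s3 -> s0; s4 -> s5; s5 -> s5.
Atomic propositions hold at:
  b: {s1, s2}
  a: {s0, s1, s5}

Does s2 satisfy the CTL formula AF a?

AF a: least fixpoint, start Z0 = {s0, s1, s5}, add states with every successor in Z. Z1 = {s0, s1, s3, s4, s5}; fixed.
Sat(AF a) = {s0, s1, s3, s4, s5}
s2 ∉ Sat(AF a) = {s0, s1, s3, s4, s5}, so the formula does not hold at s2.

No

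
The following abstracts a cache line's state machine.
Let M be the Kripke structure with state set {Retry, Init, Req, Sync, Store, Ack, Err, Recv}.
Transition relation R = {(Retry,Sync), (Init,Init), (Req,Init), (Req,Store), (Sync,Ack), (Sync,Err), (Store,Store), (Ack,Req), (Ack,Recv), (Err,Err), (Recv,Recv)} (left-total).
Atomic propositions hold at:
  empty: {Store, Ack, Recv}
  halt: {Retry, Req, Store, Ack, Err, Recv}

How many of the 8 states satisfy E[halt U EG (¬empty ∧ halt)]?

Sat(¬empty) = {Retry, Init, Req, Sync, Err}
Sat(¬empty ∧ halt) = {Retry, Req, Err}
EG (¬empty ∧ halt): greatest fixpoint, start Z0 = {Retry, Req, Err}, keep only states in Sat with some successor in Z. Z1 = {Err}; fixed.
Sat(EG (¬empty ∧ halt)) = {Err}
E[halt U EG (¬empty ∧ halt)]: least fixpoint, start Z0 = Sat(EG (¬empty ∧ halt)) = {Err}, add states in Sat(halt) with some successor in Z. Already a fixed point.
Sat(E[halt U EG (¬empty ∧ halt)]) = {Err}
|Sat(E[halt U EG (¬empty ∧ halt)])| = |{Err}| = 1.

1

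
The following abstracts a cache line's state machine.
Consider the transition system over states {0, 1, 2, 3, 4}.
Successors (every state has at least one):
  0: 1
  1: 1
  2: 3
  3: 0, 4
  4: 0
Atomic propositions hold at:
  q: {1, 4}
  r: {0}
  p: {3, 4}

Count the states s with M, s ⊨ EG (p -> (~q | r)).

4

Sat(~q) = {0, 2, 3}
Sat(~q | r) = {0, 2, 3}
Sat(p -> (~q | r)) = {0, 1, 2, 3}
EG (p -> (~q | r)): greatest fixpoint, start Z0 = {0, 1, 2, 3}, keep only states in Sat with some successor in Z. Already a fixed point.
Sat(EG (p -> (~q | r))) = {0, 1, 2, 3}
|Sat(EG (p -> (~q | r)))| = |{0, 1, 2, 3}| = 4.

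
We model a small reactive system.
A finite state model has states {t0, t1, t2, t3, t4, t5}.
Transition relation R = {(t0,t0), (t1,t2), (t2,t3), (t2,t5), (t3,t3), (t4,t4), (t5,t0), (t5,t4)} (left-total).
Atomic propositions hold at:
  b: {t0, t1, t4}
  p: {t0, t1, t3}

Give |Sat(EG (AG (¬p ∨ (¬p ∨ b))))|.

Sat(¬p) = {t2, t4, t5}
Sat(¬p ∨ b) = {t0, t1, t2, t4, t5}
Sat(¬p ∨ (¬p ∨ b)) = {t0, t1, t2, t4, t5}
AG (¬p ∨ (¬p ∨ b)): greatest fixpoint, start Z0 = {t0, t1, t2, t4, t5}, keep only states in Sat with every successor in Z. Z1 = {t0, t1, t4, t5}; Z2 = {t0, t4, t5}; fixed.
Sat(AG (¬p ∨ (¬p ∨ b))) = {t0, t4, t5}
EG (AG (¬p ∨ (¬p ∨ b))): greatest fixpoint, start Z0 = {t0, t4, t5}, keep only states in Sat with some successor in Z. Already a fixed point.
Sat(EG (AG (¬p ∨ (¬p ∨ b)))) = {t0, t4, t5}
|Sat(EG (AG (¬p ∨ (¬p ∨ b))))| = |{t0, t4, t5}| = 3.

3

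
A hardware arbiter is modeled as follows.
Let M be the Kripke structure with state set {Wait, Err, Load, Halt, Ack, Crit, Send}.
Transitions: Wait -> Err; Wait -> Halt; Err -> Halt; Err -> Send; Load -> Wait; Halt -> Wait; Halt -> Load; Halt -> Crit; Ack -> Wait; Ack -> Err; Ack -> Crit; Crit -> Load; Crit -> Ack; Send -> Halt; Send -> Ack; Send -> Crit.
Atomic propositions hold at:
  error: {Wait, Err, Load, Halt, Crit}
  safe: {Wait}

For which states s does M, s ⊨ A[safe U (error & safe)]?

Sat(error & safe) = {Wait}
A[safe U (error & safe)]: least fixpoint, start Z0 = Sat((error & safe)) = {Wait}, add states in Sat(safe) with every successor in Z. Already a fixed point.
Sat(A[safe U (error & safe)]) = {Wait}

{Wait}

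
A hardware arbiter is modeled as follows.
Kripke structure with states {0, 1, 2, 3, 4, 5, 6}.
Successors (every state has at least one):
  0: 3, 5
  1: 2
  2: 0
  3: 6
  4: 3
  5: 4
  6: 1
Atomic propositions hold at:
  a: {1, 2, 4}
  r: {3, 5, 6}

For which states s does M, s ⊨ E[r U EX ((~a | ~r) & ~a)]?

{0, 2, 3, 4, 5}

Sat(~a) = {0, 3, 5, 6}
Sat(~r) = {0, 1, 2, 4}
Sat(~a | ~r) = {0, 1, 2, 3, 4, 5, 6}
Sat((~a | ~r) & ~a) = {0, 3, 5, 6}
Sat(EX ((~a | ~r) & ~a)) = {s : some successor in {0, 3, 5, 6}} = {0, 2, 3, 4}
E[r U EX ((~a | ~r) & ~a)]: least fixpoint, start Z0 = Sat(EX ((~a | ~r) & ~a)) = {0, 2, 3, 4}, add states in Sat(r) with some successor in Z. Z1 = {0, 2, 3, 4, 5}; fixed.
Sat(E[r U EX ((~a | ~r) & ~a)]) = {0, 2, 3, 4, 5}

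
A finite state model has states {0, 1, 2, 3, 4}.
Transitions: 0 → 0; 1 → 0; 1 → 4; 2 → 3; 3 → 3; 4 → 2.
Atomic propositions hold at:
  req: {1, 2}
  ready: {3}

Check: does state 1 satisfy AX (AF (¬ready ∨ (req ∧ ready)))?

Sat(¬ready) = {0, 1, 2, 4}
Sat(req ∧ ready) = ∅
Sat(¬ready ∨ (req ∧ ready)) = {0, 1, 2, 4}
AF (¬ready ∨ (req ∧ ready)): least fixpoint, start Z0 = {0, 1, 2, 4}, add states with every successor in Z. Already a fixed point.
Sat(AF (¬ready ∨ (req ∧ ready))) = {0, 1, 2, 4}
Sat(AX (AF (¬ready ∨ (req ∧ ready)))) = {s : every successor in {0, 1, 2, 4}} = {0, 1, 4}
1 ∈ Sat(AX (AF (¬ready ∨ (req ∧ ready)))) = {0, 1, 4}, so the formula holds at 1.

Yes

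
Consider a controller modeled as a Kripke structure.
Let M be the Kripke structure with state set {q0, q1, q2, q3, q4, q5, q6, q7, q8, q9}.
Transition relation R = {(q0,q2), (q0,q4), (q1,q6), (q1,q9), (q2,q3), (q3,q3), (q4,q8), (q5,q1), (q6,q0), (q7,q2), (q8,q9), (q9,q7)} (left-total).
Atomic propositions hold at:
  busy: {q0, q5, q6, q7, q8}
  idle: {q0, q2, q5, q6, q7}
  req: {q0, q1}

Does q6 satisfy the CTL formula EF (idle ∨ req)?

Sat(idle ∨ req) = {q0, q1, q2, q5, q6, q7}
EF (idle ∨ req): least fixpoint, start Z0 = {q0, q1, q2, q5, q6, q7}, add states with some successor in Z. Z1 = {q0, q1, q2, q5, q6, q7, q9}; Z2 = {q0, q1, q2, q5, q6, q7, q8, q9}; Z3 = {q0, q1, q2, q4, q5, q6, q7, q8, q9}; fixed.
Sat(EF (idle ∨ req)) = {q0, q1, q2, q4, q5, q6, q7, q8, q9}
q6 ∈ Sat(EF (idle ∨ req)) = {q0, q1, q2, q4, q5, q6, q7, q8, q9}, so the formula holds at q6.

Yes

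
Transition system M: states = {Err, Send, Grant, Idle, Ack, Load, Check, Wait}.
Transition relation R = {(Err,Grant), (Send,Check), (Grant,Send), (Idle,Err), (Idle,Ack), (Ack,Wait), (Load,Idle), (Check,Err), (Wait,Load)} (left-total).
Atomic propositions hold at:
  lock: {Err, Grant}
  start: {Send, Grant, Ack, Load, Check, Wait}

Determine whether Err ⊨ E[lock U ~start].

Yes

Sat(~start) = {Err, Idle}
E[lock U ~start]: least fixpoint, start Z0 = Sat(~start) = {Err, Idle}, add states in Sat(lock) with some successor in Z. Already a fixed point.
Sat(E[lock U ~start]) = {Err, Idle}
Err ∈ Sat(E[lock U ~start]) = {Err, Idle}, so the formula holds at Err.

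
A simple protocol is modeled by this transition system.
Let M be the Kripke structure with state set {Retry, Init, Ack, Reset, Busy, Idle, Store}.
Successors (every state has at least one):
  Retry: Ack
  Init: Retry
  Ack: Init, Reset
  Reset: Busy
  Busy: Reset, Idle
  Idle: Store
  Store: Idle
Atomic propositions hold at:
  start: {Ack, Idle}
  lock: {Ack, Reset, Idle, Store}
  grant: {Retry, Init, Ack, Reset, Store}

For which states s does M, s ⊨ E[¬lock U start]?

{Retry, Init, Ack, Busy, Idle}

Sat(¬lock) = {Retry, Init, Busy}
E[¬lock U start]: least fixpoint, start Z0 = Sat(start) = {Ack, Idle}, add states in Sat(¬lock) with some successor in Z. Z1 = {Retry, Ack, Busy, Idle}; Z2 = {Retry, Init, Ack, Busy, Idle}; fixed.
Sat(E[¬lock U start]) = {Retry, Init, Ack, Busy, Idle}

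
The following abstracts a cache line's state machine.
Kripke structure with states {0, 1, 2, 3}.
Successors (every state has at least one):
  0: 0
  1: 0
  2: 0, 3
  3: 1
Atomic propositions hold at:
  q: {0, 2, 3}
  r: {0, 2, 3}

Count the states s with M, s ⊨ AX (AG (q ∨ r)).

2

Sat(q ∨ r) = {0, 2, 3}
AG (q ∨ r): greatest fixpoint, start Z0 = {0, 2, 3}, keep only states in Sat with every successor in Z. Z1 = {0, 2}; Z2 = {0}; fixed.
Sat(AG (q ∨ r)) = {0}
Sat(AX (AG (q ∨ r))) = {s : every successor in {0}} = {0, 1}
|Sat(AX (AG (q ∨ r)))| = |{0, 1}| = 2.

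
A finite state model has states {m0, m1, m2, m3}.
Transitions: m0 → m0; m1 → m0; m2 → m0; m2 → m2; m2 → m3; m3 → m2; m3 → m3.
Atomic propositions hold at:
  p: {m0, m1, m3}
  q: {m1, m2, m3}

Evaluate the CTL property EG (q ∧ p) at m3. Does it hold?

Yes

Sat(q ∧ p) = {m1, m3}
EG (q ∧ p): greatest fixpoint, start Z0 = {m1, m3}, keep only states in Sat with some successor in Z. Z1 = {m3}; fixed.
Sat(EG (q ∧ p)) = {m3}
m3 ∈ Sat(EG (q ∧ p)) = {m3}, so the formula holds at m3.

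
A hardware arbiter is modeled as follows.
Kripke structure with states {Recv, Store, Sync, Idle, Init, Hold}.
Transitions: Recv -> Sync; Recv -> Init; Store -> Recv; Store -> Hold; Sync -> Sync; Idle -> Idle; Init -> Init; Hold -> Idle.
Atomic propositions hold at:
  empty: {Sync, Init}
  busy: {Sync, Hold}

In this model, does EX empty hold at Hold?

No

Sat(EX empty) = {s : some successor in {Sync, Init}} = {Recv, Sync, Init}
Hold ∉ Sat(EX empty) = {Recv, Sync, Init}, so the formula does not hold at Hold.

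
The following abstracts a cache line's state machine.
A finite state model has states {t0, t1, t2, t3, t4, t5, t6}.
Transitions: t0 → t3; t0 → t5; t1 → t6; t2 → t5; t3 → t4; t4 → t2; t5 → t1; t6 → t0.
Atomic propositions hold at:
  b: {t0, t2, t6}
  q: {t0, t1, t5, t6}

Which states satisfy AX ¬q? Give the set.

Sat(¬q) = {t2, t3, t4}
Sat(AX ¬q) = {s : every successor in {t2, t3, t4}} = {t3, t4}

{t3, t4}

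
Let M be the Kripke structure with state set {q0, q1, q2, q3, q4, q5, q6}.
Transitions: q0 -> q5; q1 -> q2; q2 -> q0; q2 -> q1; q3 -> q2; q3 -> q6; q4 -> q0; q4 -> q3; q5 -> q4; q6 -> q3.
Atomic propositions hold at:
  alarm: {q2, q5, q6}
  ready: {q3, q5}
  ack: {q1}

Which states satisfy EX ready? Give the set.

Sat(EX ready) = {s : some successor in {q3, q5}} = {q0, q4, q6}

{q0, q4, q6}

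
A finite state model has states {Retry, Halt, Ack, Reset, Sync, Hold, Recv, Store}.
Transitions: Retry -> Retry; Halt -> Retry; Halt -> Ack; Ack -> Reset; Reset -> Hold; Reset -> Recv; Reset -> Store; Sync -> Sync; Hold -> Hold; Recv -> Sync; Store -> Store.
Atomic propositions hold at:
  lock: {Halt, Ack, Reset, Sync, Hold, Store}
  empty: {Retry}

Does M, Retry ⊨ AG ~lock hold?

Yes

Sat(~lock) = {Retry, Recv}
AG ~lock: greatest fixpoint, start Z0 = {Retry, Recv}, keep only states in Sat with every successor in Z. Z1 = {Retry}; fixed.
Sat(AG ~lock) = {Retry}
Retry ∈ Sat(AG ~lock) = {Retry}, so the formula holds at Retry.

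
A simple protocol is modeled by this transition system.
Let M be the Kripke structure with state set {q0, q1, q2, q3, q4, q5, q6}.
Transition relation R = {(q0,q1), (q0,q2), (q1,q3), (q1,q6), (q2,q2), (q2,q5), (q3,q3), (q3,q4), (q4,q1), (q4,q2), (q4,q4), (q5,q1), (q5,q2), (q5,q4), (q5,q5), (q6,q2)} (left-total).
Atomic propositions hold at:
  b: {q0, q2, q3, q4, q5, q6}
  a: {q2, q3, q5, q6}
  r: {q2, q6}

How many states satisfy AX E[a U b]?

4

E[a U b]: least fixpoint, start Z0 = Sat(b) = {q0, q2, q3, q4, q5, q6}, add states in Sat(a) with some successor in Z. Already a fixed point.
Sat(E[a U b]) = {q0, q2, q3, q4, q5, q6}
Sat(AX E[a U b]) = {s : every successor in {q0, q2, q3, q4, q5, q6}} = {q1, q2, q3, q6}
|Sat(AX E[a U b])| = |{q1, q2, q3, q6}| = 4.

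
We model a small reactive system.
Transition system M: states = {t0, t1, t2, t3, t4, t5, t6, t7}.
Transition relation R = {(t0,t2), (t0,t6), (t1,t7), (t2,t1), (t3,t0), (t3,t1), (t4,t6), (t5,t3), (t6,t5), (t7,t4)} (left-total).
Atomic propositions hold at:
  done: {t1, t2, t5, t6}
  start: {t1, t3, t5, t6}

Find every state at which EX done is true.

{t0, t2, t3, t4, t6}

Sat(EX done) = {s : some successor in {t1, t2, t5, t6}} = {t0, t2, t3, t4, t6}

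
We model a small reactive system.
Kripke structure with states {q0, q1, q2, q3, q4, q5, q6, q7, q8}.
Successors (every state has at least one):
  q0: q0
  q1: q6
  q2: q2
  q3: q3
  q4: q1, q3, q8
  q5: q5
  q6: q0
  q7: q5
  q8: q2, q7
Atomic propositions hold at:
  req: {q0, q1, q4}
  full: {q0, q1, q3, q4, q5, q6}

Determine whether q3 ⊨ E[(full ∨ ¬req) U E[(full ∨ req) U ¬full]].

Sat(¬req) = {q2, q3, q5, q6, q7, q8}
Sat(full ∨ ¬req) = {q0, q1, q2, q3, q4, q5, q6, q7, q8}
Sat(full ∨ req) = {q0, q1, q3, q4, q5, q6}
Sat(¬full) = {q2, q7, q8}
E[(full ∨ req) U ¬full]: least fixpoint, start Z0 = Sat(¬full) = {q2, q7, q8}, add states in Sat(full ∨ req) with some successor in Z. Z1 = {q2, q4, q7, q8}; fixed.
Sat(E[(full ∨ req) U ¬full]) = {q2, q4, q7, q8}
E[(full ∨ ¬req) U E[(full ∨ req) U ¬full]]: least fixpoint, start Z0 = Sat(E[(full ∨ req) U ¬full]) = {q2, q4, q7, q8}, add states in Sat(full ∨ ¬req) with some successor in Z. Already a fixed point.
Sat(E[(full ∨ ¬req) U E[(full ∨ req) U ¬full]]) = {q2, q4, q7, q8}
q3 ∉ Sat(E[(full ∨ ¬req) U E[(full ∨ req) U ¬full]]) = {q2, q4, q7, q8}, so the formula does not hold at q3.

No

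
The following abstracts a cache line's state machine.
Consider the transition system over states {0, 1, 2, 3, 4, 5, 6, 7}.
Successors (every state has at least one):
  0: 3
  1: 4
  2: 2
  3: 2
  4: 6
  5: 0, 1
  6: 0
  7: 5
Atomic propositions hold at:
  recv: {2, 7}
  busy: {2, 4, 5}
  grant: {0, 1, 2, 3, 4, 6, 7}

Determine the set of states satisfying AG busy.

AG busy: greatest fixpoint, start Z0 = {2, 4, 5}, keep only states in Sat with every successor in Z. Z1 = {2}; fixed.
Sat(AG busy) = {2}

{2}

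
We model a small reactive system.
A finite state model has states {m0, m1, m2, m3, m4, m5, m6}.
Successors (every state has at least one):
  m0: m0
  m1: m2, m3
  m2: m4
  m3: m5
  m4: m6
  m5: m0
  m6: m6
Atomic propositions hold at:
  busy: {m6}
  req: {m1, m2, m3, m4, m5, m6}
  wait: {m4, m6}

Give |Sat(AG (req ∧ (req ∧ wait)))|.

Sat(req ∧ wait) = {m4, m6}
Sat(req ∧ (req ∧ wait)) = {m4, m6}
AG (req ∧ (req ∧ wait)): greatest fixpoint, start Z0 = {m4, m6}, keep only states in Sat with every successor in Z. Already a fixed point.
Sat(AG (req ∧ (req ∧ wait))) = {m4, m6}
|Sat(AG (req ∧ (req ∧ wait)))| = |{m4, m6}| = 2.

2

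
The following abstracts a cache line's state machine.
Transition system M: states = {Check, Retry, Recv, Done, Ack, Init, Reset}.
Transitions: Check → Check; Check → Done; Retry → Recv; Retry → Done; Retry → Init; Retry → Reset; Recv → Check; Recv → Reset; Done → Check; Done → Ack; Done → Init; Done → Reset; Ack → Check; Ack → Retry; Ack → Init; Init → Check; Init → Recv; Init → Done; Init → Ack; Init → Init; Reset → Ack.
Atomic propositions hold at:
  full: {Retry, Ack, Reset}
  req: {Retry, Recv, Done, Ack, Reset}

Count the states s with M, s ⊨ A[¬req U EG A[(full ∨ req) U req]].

Sat(¬req) = {Check, Init}
Sat(full ∨ req) = {Retry, Recv, Done, Ack, Reset}
A[(full ∨ req) U req]: least fixpoint, start Z0 = Sat(req) = {Retry, Recv, Done, Ack, Reset}, add states in Sat(full ∨ req) with every successor in Z. Already a fixed point.
Sat(A[(full ∨ req) U req]) = {Retry, Recv, Done, Ack, Reset}
EG A[(full ∨ req) U req]: greatest fixpoint, start Z0 = {Retry, Recv, Done, Ack, Reset}, keep only states in Sat with some successor in Z. Already a fixed point.
Sat(EG A[(full ∨ req) U req]) = {Retry, Recv, Done, Ack, Reset}
A[¬req U EG A[(full ∨ req) U req]]: least fixpoint, start Z0 = Sat(EG A[(full ∨ req) U req]) = {Retry, Recv, Done, Ack, Reset}, add states in Sat(¬req) with every successor in Z. Already a fixed point.
Sat(A[¬req U EG A[(full ∨ req) U req]]) = {Retry, Recv, Done, Ack, Reset}
|Sat(A[¬req U EG A[(full ∨ req) U req]])| = |{Retry, Recv, Done, Ack, Reset}| = 5.

5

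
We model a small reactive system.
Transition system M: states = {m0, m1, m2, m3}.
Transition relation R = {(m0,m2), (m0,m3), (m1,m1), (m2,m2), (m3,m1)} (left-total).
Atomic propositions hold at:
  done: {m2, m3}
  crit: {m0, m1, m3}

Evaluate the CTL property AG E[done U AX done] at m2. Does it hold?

Sat(AX done) = {s : every successor in {m2, m3}} = {m0, m2}
E[done U AX done]: least fixpoint, start Z0 = Sat(AX done) = {m0, m2}, add states in Sat(done) with some successor in Z. Already a fixed point.
Sat(E[done U AX done]) = {m0, m2}
AG E[done U AX done]: greatest fixpoint, start Z0 = {m0, m2}, keep only states in Sat with every successor in Z. Z1 = {m2}; fixed.
Sat(AG E[done U AX done]) = {m2}
m2 ∈ Sat(AG E[done U AX done]) = {m2}, so the formula holds at m2.

Yes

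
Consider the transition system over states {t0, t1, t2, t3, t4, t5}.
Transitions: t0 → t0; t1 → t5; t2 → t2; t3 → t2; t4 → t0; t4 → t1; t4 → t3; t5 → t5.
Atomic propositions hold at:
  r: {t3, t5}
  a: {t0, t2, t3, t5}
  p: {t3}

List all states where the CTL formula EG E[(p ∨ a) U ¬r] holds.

{t0, t2, t3, t4}

Sat(p ∨ a) = {t0, t2, t3, t5}
Sat(¬r) = {t0, t1, t2, t4}
E[(p ∨ a) U ¬r]: least fixpoint, start Z0 = Sat(¬r) = {t0, t1, t2, t4}, add states in Sat(p ∨ a) with some successor in Z. Z1 = {t0, t1, t2, t3, t4}; fixed.
Sat(E[(p ∨ a) U ¬r]) = {t0, t1, t2, t3, t4}
EG E[(p ∨ a) U ¬r]: greatest fixpoint, start Z0 = {t0, t1, t2, t3, t4}, keep only states in Sat with some successor in Z. Z1 = {t0, t2, t3, t4}; fixed.
Sat(EG E[(p ∨ a) U ¬r]) = {t0, t2, t3, t4}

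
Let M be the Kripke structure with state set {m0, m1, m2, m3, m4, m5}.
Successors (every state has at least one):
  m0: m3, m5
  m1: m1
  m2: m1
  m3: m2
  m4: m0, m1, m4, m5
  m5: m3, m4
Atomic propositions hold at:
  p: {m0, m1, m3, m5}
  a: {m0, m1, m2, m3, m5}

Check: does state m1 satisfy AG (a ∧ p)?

Yes

Sat(a ∧ p) = {m0, m1, m3, m5}
AG (a ∧ p): greatest fixpoint, start Z0 = {m0, m1, m3, m5}, keep only states in Sat with every successor in Z. Z1 = {m0, m1}; Z2 = {m1}; fixed.
Sat(AG (a ∧ p)) = {m1}
m1 ∈ Sat(AG (a ∧ p)) = {m1}, so the formula holds at m1.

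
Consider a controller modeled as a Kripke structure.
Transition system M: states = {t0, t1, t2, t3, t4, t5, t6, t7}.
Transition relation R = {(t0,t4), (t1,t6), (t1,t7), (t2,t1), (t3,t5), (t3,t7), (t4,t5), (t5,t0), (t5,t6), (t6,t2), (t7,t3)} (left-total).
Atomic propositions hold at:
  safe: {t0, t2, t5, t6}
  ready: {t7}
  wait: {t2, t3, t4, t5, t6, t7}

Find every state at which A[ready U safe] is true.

A[ready U safe]: least fixpoint, start Z0 = Sat(safe) = {t0, t2, t5, t6}, add states in Sat(ready) with every successor in Z. Already a fixed point.
Sat(A[ready U safe]) = {t0, t2, t5, t6}

{t0, t2, t5, t6}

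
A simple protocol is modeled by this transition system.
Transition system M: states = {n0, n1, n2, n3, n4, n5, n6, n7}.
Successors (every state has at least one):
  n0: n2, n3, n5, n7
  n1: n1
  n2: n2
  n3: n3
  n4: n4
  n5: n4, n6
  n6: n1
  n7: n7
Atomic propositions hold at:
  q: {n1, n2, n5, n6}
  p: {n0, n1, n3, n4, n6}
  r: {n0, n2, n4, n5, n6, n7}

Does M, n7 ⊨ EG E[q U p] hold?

E[q U p]: least fixpoint, start Z0 = Sat(p) = {n0, n1, n3, n4, n6}, add states in Sat(q) with some successor in Z. Z1 = {n0, n1, n3, n4, n5, n6}; fixed.
Sat(E[q U p]) = {n0, n1, n3, n4, n5, n6}
EG E[q U p]: greatest fixpoint, start Z0 = {n0, n1, n3, n4, n5, n6}, keep only states in Sat with some successor in Z. Already a fixed point.
Sat(EG E[q U p]) = {n0, n1, n3, n4, n5, n6}
n7 ∉ Sat(EG E[q U p]) = {n0, n1, n3, n4, n5, n6}, so the formula does not hold at n7.

No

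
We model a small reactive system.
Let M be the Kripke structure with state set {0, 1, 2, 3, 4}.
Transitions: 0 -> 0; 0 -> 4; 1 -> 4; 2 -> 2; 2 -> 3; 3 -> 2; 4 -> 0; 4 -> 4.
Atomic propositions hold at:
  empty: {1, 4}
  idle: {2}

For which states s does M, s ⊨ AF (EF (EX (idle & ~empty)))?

Sat(~empty) = {0, 2, 3}
Sat(idle & ~empty) = {2}
Sat(EX (idle & ~empty)) = {s : some successor in {2}} = {2, 3}
EF (EX (idle & ~empty)): least fixpoint, start Z0 = {2, 3}, add states with some successor in Z. Already a fixed point.
Sat(EF (EX (idle & ~empty))) = {2, 3}
AF (EF (EX (idle & ~empty))): least fixpoint, start Z0 = {2, 3}, add states with every successor in Z. Already a fixed point.
Sat(AF (EF (EX (idle & ~empty)))) = {2, 3}

{2, 3}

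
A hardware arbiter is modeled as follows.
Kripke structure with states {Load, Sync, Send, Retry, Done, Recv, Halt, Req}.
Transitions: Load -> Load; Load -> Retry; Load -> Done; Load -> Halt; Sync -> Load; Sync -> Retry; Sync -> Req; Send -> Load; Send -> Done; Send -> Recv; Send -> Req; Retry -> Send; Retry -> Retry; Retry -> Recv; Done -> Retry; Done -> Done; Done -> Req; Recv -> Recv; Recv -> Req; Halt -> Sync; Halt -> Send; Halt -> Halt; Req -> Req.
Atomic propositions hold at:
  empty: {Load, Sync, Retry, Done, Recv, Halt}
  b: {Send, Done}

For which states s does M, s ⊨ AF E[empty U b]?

{Load, Sync, Send, Retry, Done, Halt}

E[empty U b]: least fixpoint, start Z0 = Sat(b) = {Send, Done}, add states in Sat(empty) with some successor in Z. Z1 = {Load, Send, Retry, Done, Halt}; Z2 = {Load, Sync, Send, Retry, Done, Halt}; fixed.
Sat(E[empty U b]) = {Load, Sync, Send, Retry, Done, Halt}
AF E[empty U b]: least fixpoint, start Z0 = {Load, Sync, Send, Retry, Done, Halt}, add states with every successor in Z. Already a fixed point.
Sat(AF E[empty U b]) = {Load, Sync, Send, Retry, Done, Halt}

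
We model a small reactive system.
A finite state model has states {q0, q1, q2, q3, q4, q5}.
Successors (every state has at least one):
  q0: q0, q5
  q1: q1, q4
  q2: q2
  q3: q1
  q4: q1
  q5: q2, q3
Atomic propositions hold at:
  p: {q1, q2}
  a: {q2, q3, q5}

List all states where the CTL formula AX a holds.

Sat(AX a) = {s : every successor in {q2, q3, q5}} = {q2, q5}

{q2, q5}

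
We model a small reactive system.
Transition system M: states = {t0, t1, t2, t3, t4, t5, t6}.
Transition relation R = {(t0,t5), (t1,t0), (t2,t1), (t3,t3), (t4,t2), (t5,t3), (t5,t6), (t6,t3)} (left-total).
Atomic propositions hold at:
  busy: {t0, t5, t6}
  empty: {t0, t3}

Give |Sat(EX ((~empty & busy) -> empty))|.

6

Sat(~empty) = {t1, t2, t4, t5, t6}
Sat(~empty & busy) = {t5, t6}
Sat((~empty & busy) -> empty) = {t0, t1, t2, t3, t4}
Sat(EX ((~empty & busy) -> empty)) = {s : some successor in {t0, t1, t2, t3, t4}} = {t1, t2, t3, t4, t5, t6}
|Sat(EX ((~empty & busy) -> empty))| = |{t1, t2, t3, t4, t5, t6}| = 6.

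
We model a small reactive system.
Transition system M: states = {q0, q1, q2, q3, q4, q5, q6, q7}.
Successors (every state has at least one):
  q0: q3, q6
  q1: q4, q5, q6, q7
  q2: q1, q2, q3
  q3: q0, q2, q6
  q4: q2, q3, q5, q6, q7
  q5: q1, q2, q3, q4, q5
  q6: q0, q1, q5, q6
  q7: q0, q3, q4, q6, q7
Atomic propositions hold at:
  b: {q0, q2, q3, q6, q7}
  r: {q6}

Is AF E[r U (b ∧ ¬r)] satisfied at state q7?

Sat(¬r) = {q0, q1, q2, q3, q4, q5, q7}
Sat(b ∧ ¬r) = {q0, q2, q3, q7}
E[r U (b ∧ ¬r)]: least fixpoint, start Z0 = Sat((b ∧ ¬r)) = {q0, q2, q3, q7}, add states in Sat(r) with some successor in Z. Z1 = {q0, q2, q3, q6, q7}; fixed.
Sat(E[r U (b ∧ ¬r)]) = {q0, q2, q3, q6, q7}
AF E[r U (b ∧ ¬r)]: least fixpoint, start Z0 = {q0, q2, q3, q6, q7}, add states with every successor in Z. Already a fixed point.
Sat(AF E[r U (b ∧ ¬r)]) = {q0, q2, q3, q6, q7}
q7 ∈ Sat(AF E[r U (b ∧ ¬r)]) = {q0, q2, q3, q6, q7}, so the formula holds at q7.

Yes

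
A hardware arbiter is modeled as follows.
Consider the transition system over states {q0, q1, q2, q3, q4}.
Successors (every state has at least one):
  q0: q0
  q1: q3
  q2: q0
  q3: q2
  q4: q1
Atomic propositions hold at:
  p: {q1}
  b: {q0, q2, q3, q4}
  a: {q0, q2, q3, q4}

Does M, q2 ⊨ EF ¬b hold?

Sat(¬b) = {q1}
EF ¬b: least fixpoint, start Z0 = {q1}, add states with some successor in Z. Z1 = {q1, q4}; fixed.
Sat(EF ¬b) = {q1, q4}
q2 ∉ Sat(EF ¬b) = {q1, q4}, so the formula does not hold at q2.

No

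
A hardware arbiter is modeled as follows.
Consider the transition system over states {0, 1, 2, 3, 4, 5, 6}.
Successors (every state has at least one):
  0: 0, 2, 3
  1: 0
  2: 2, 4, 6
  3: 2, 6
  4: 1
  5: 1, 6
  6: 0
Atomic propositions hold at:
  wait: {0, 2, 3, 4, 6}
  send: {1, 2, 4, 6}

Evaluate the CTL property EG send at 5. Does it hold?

No

EG send: greatest fixpoint, start Z0 = {1, 2, 4, 6}, keep only states in Sat with some successor in Z. Z1 = {2, 4}; Z2 = {2}; fixed.
Sat(EG send) = {2}
5 ∉ Sat(EG send) = {2}, so the formula does not hold at 5.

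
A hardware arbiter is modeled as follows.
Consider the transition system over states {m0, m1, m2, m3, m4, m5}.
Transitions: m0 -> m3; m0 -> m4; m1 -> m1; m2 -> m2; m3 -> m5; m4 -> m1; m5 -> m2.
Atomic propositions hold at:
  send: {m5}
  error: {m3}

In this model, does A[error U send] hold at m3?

Yes

A[error U send]: least fixpoint, start Z0 = Sat(send) = {m5}, add states in Sat(error) with every successor in Z. Z1 = {m3, m5}; fixed.
Sat(A[error U send]) = {m3, m5}
m3 ∈ Sat(A[error U send]) = {m3, m5}, so the formula holds at m3.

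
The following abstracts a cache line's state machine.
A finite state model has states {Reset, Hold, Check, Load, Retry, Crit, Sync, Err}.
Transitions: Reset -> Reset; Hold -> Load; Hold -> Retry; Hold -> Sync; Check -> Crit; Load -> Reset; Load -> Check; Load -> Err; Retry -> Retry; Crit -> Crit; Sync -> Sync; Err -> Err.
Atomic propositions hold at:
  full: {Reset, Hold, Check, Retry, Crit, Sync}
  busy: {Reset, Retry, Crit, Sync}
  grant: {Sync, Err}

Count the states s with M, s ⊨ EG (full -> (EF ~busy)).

3

Sat(~busy) = {Hold, Check, Load, Err}
EF ~busy: least fixpoint, start Z0 = {Hold, Check, Load, Err}, add states with some successor in Z. Already a fixed point.
Sat(EF ~busy) = {Hold, Check, Load, Err}
Sat(full -> (EF ~busy)) = {Hold, Check, Load, Err}
EG (full -> (EF ~busy)): greatest fixpoint, start Z0 = {Hold, Check, Load, Err}, keep only states in Sat with some successor in Z. Z1 = {Hold, Load, Err}; fixed.
Sat(EG (full -> (EF ~busy))) = {Hold, Load, Err}
|Sat(EG (full -> (EF ~busy)))| = |{Hold, Load, Err}| = 3.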